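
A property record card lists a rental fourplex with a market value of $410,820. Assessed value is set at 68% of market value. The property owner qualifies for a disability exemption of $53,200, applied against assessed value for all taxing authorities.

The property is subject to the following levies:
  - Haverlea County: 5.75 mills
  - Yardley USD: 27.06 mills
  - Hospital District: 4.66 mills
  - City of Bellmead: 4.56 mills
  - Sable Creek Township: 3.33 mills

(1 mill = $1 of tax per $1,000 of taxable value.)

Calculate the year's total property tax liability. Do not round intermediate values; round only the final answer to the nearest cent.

$10,258.51

Assessed value = $410,820 × 0.68 = $279,357.6
Taxable value = $279,357.6 − $53,200 = $226,157.6
Haverlea County: $226,157.6 × 0.00575 = $1,300.4062
Yardley USD: $226,157.6 × 0.02706 = $6,119.824656
Hospital District: $226,157.6 × 0.00466 = $1,053.894416
City of Bellmead: $226,157.6 × 0.00456 = $1,031.278656
Sable Creek Township: $226,157.6 × 0.00333 = $753.104808
Total = $1,300.4062 + $6,119.824656 + $1,053.894416 + $1,031.278656 + $753.104808 = $10,258.508736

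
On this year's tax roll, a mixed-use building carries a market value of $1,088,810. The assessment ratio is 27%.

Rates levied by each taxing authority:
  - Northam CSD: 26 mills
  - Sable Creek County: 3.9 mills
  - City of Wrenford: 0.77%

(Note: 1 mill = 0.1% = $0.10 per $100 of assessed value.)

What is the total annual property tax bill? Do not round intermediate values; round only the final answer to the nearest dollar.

$11,054

Assessed value = $1,088,810 × 0.27 = $293,978.7
Northam CSD: $293,978.7 × 0.026 = $7,643.4462
Sable Creek County: $293,978.7 × 0.0039 = $1,146.51693
City of Wrenford: $293,978.7 × 0.0077 = $2,263.63599
Total = $11,053.59912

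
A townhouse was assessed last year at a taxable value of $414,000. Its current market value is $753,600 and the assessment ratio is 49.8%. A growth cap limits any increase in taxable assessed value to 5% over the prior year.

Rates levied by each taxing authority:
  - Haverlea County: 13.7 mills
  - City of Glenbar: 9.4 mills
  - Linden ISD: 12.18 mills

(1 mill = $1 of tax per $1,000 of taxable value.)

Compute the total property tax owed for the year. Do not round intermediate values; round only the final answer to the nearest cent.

Uncapped assessed value = $753,600 × 0.498 = $375,292.8
Cap limit = $414,000 × 1.05 = $434,700
Taxable assessed value = min($375,292.8, $434,700) = $375,292.8 (cap does not bind)
Haverlea County: $375,292.8 × 0.0137 = $5,141.51136
City of Glenbar: $375,292.8 × 0.0094 = $3,527.75232
Linden ISD: $375,292.8 × 0.01218 = $4,571.066304
Total = $13,240.329984

$13,240.33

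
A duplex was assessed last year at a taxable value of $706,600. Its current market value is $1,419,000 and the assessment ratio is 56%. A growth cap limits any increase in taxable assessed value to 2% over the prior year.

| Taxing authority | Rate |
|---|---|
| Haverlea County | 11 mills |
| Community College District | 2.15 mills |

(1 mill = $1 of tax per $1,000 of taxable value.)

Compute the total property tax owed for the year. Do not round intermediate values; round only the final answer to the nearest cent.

$9,477.63

Uncapped assessed value = $1,419,000 × 0.56 = $794,640
Cap limit = $706,600 × 1.02 = $720,732
Taxable assessed value = min($794,640, $720,732) = $720,732 (cap binds)
Haverlea County: $720,732 × 0.011 = $7,928.052
Community College District: $720,732 × 0.00215 = $1,549.5738
Total = $9,477.6258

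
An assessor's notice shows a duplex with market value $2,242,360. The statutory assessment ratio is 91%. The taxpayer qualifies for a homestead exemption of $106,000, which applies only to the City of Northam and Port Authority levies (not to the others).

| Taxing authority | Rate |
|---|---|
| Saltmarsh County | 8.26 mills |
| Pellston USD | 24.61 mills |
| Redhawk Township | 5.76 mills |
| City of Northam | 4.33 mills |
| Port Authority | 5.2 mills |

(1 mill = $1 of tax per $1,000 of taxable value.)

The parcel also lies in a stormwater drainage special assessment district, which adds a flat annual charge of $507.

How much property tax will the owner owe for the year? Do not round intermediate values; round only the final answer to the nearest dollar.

Assessed value = $2,242,360 × 0.91 = $2,040,547.6
Saltmarsh County: $2,040,547.6 × 0.00826 = $16,854.923176
Pellston USD: $2,040,547.6 × 0.02461 = $50,217.876436
Redhawk Township: $2,040,547.6 × 0.00576 = $11,753.554176
City of Northam: ($2,040,547.6 − $106,000) × 0.00433 = $1,934,547.6 × 0.00433 = $8,376.591108
Port Authority: ($2,040,547.6 − $106,000) × 0.0052 = $1,934,547.6 × 0.0052 = $10,059.64752
Levies subtotal = $97,262.592416
Total = $97,262.592416 + $507 = $97,769.592416

$97,770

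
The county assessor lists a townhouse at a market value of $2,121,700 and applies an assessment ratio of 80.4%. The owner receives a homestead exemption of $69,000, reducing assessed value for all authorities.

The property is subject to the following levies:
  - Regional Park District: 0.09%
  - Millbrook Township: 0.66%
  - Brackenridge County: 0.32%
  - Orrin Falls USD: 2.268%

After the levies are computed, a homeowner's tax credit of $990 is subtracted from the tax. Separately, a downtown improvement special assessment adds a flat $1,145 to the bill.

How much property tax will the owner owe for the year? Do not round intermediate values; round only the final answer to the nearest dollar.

Assessed value = $2,121,700 × 0.804 = $1,705,846.8
Taxable value = $1,705,846.8 − $69,000 = $1,636,846.8
Regional Park District: $1,636,846.8 × 0.0009 = $1,473.16212
Millbrook Township: $1,636,846.8 × 0.0066 = $10,803.18888
Brackenridge County: $1,636,846.8 × 0.0032 = $5,237.90976
Orrin Falls USD: $1,636,846.8 × 0.02268 = $37,123.685424
Levies subtotal = $54,637.946184
After credit = $54,637.946184 − $990 = $53,647.946184
Total = $53,647.946184 + $1,145 = $54,792.946184

$54,793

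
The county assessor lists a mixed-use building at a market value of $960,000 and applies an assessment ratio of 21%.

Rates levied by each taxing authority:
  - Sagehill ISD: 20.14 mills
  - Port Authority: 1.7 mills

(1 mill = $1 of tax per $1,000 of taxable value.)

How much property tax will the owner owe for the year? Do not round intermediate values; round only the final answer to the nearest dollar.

$4,403

Assessed value = $960,000 × 0.21 = $201,600
Sagehill ISD: $201,600 × 0.02014 = $4,060.224
Port Authority: $201,600 × 0.0017 = $342.72
Total = $4,060.224 + $342.72 = $4,402.944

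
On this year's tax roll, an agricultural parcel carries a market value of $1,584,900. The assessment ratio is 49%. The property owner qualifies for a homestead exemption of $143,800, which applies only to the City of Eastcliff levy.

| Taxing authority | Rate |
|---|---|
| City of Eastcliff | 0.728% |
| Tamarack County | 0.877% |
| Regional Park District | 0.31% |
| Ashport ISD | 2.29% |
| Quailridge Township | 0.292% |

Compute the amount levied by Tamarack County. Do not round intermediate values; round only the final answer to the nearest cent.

Assessed value = $1,584,900 × 0.49 = $776,601
Tamarack County taxable value = $776,601 (exemption does not apply)
Tamarack County levy = $776,601 × 0.00877 = $6,810.79077

$6,810.79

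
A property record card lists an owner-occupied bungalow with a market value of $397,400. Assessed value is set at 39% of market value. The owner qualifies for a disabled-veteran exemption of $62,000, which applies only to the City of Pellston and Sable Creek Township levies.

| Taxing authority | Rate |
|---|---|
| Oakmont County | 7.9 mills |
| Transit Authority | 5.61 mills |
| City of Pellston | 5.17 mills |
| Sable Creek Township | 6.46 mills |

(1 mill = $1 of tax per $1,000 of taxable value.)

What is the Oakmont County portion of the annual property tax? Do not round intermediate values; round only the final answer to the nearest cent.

$1,224.39

Assessed value = $397,400 × 0.39 = $154,986
Oakmont County taxable value = $154,986 (exemption does not apply)
Oakmont County levy = $154,986 × 0.0079 = $1,224.3894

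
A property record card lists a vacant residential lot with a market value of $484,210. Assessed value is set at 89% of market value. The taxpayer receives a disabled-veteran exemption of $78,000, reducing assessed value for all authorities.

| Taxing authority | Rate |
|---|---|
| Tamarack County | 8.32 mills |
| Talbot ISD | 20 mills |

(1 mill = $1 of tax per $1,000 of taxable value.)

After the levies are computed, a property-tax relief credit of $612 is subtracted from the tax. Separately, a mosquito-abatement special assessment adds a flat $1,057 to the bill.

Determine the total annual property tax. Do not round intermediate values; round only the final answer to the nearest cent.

Assessed value = $484,210 × 0.89 = $430,946.9
Taxable value = $430,946.9 − $78,000 = $352,946.9
Tamarack County: $352,946.9 × 0.00832 = $2,936.518208
Talbot ISD: $352,946.9 × 0.02 = $7,058.938
Levies subtotal = $9,995.456208
After credit = $9,995.456208 − $612 = $9,383.456208
Total = $9,383.456208 + $1,057 = $10,440.456208

$10,440.46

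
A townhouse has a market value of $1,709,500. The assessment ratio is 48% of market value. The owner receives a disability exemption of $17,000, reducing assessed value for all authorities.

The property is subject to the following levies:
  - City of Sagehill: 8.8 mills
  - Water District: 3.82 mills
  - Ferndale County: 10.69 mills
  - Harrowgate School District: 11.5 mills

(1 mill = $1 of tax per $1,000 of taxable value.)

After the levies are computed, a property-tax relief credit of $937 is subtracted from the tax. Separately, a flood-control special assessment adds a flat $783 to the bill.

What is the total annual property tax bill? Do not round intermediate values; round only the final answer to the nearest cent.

Assessed value = $1,709,500 × 0.48 = $820,560
Taxable value = $820,560 − $17,000 = $803,560
City of Sagehill: $803,560 × 0.0088 = $7,071.328
Water District: $803,560 × 0.00382 = $3,069.5992
Ferndale County: $803,560 × 0.01069 = $8,590.0564
Harrowgate School District: $803,560 × 0.0115 = $9,240.94
Levies subtotal = $27,971.9236
After credit = $27,971.9236 − $937 = $27,034.9236
Total = $27,034.9236 + $783 = $27,817.9236

$27,817.92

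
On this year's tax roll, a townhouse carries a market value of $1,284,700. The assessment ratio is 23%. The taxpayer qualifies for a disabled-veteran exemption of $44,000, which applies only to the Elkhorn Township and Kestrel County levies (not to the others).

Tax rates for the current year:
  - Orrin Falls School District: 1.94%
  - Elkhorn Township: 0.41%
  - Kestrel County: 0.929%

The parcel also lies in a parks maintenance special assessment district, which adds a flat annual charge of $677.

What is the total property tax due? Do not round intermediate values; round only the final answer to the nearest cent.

Assessed value = $1,284,700 × 0.23 = $295,481
Orrin Falls School District: $295,481 × 0.0194 = $5,732.3314
Elkhorn Township: ($295,481 − $44,000) × 0.0041 = $251,481 × 0.0041 = $1,031.0721
Kestrel County: ($295,481 − $44,000) × 0.00929 = $251,481 × 0.00929 = $2,336.25849
Levies subtotal = $9,099.66199
Total = $9,099.66199 + $677 = $9,776.66199

$9,776.66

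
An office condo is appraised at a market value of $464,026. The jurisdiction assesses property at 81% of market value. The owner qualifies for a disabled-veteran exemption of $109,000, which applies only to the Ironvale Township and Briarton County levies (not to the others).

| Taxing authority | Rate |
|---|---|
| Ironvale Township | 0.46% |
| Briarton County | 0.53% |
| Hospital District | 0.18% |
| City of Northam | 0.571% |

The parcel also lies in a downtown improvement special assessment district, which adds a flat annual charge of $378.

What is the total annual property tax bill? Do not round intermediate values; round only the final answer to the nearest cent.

Assessed value = $464,026 × 0.81 = $375,861.06
Ironvale Township: ($375,861.06 − $109,000) × 0.0046 = $266,861.06 × 0.0046 = $1,227.560876
Briarton County: ($375,861.06 − $109,000) × 0.0053 = $266,861.06 × 0.0053 = $1,414.363618
Hospital District: $375,861.06 × 0.0018 = $676.549908
City of Northam: $375,861.06 × 0.00571 = $2,146.1666526
Levies subtotal = $5,464.6410546
Total = $5,464.6410546 + $378 = $5,842.6410546

$5,842.64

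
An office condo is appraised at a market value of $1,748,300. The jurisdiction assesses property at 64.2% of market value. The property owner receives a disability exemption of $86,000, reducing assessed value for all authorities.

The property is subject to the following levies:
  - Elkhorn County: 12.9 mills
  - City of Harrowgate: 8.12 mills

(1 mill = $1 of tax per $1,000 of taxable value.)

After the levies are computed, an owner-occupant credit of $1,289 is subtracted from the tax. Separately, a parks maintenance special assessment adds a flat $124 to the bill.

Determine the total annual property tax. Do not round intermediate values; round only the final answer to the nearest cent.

$20,620.31

Assessed value = $1,748,300 × 0.642 = $1,122,408.6
Taxable value = $1,122,408.6 − $86,000 = $1,036,408.6
Elkhorn County: $1,036,408.6 × 0.0129 = $13,369.67094
City of Harrowgate: $1,036,408.6 × 0.00812 = $8,415.637832
Levies subtotal = $21,785.308772
After credit = $21,785.308772 − $1,289 = $20,496.308772
Total = $20,496.308772 + $124 = $20,620.308772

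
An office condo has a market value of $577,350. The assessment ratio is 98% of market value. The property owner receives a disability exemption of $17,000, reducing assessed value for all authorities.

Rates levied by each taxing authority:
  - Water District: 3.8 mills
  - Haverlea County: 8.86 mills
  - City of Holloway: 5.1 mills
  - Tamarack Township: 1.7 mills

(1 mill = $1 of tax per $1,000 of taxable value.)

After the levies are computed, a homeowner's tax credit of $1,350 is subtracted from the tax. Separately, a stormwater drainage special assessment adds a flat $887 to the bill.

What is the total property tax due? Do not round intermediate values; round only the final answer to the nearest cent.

Assessed value = $577,350 × 0.98 = $565,803
Taxable value = $565,803 − $17,000 = $548,803
Water District: $548,803 × 0.0038 = $2,085.4514
Haverlea County: $548,803 × 0.00886 = $4,862.39458
City of Holloway: $548,803 × 0.0051 = $2,798.8953
Tamarack Township: $548,803 × 0.0017 = $932.9651
Levies subtotal = $10,679.70638
After credit = $10,679.70638 − $1,350 = $9,329.70638
Total = $9,329.70638 + $887 = $10,216.70638

$10,216.71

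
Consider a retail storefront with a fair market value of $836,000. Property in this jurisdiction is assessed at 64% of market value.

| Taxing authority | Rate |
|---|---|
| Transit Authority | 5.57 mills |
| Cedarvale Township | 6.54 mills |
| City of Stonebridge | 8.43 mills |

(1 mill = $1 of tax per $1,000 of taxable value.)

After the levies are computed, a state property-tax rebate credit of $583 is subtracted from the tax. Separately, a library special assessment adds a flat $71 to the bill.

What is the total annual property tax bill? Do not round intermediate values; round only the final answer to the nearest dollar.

$10,478

Assessed value = $836,000 × 0.64 = $535,040
Transit Authority: $535,040 × 0.00557 = $2,980.1728
Cedarvale Township: $535,040 × 0.00654 = $3,499.1616
City of Stonebridge: $535,040 × 0.00843 = $4,510.3872
Levies subtotal = $10,989.7216
After credit = $10,989.7216 − $583 = $10,406.7216
Total = $10,406.7216 + $71 = $10,477.7216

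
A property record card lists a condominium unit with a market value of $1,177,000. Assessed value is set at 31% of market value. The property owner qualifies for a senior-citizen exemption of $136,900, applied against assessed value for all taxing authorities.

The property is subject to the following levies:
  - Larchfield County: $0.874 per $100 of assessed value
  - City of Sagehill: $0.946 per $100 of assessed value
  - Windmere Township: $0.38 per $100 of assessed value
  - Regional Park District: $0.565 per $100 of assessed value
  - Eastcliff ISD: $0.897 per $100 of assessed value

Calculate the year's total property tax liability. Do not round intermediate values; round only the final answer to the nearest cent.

$8,348.26

Assessed value = $1,177,000 × 0.31 = $364,870
Taxable value = $364,870 − $136,900 = $227,970
Larchfield County: $227,970 × 0.00874 = $1,992.4578
City of Sagehill: $227,970 × 0.00946 = $2,156.5962
Windmere Township: $227,970 × 0.0038 = $866.286
Regional Park District: $227,970 × 0.00565 = $1,288.0305
Eastcliff ISD: $227,970 × 0.00897 = $2,044.8909
Total = $1,992.4578 + $2,156.5962 + $866.286 + $1,288.0305 + $2,044.8909 = $8,348.2614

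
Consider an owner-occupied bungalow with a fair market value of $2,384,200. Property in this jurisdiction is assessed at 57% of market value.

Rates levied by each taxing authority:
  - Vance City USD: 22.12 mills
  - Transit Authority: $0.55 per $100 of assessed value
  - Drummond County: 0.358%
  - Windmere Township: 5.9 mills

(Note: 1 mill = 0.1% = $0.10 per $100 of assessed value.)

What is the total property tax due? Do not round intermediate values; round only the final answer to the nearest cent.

$50,418.68

Assessed value = $2,384,200 × 0.57 = $1,358,994
Vance City USD: $1,358,994 × 0.02212 = $30,060.94728
Transit Authority: $1,358,994 × 0.0055 = $7,474.467
Drummond County: $1,358,994 × 0.00358 = $4,865.19852
Windmere Township: $1,358,994 × 0.0059 = $8,018.0646
Total = $50,418.6774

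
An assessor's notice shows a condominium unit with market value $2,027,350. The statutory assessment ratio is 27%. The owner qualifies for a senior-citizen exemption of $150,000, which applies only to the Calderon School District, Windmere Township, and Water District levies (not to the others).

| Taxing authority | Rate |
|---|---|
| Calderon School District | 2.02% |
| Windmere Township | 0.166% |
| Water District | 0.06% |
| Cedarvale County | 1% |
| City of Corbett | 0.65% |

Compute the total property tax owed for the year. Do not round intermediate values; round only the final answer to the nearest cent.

Assessed value = $2,027,350 × 0.27 = $547,384.5
Calderon School District: ($547,384.5 − $150,000) × 0.0202 = $397,384.5 × 0.0202 = $8,027.1669
Windmere Township: ($547,384.5 − $150,000) × 0.00166 = $397,384.5 × 0.00166 = $659.65827
Water District: ($547,384.5 − $150,000) × 0.0006 = $397,384.5 × 0.0006 = $238.4307
Cedarvale County: $547,384.5 × 0.01 = $5,473.845
City of Corbett: $547,384.5 × 0.0065 = $3,557.99925
Total = $17,957.10012

$17,957.10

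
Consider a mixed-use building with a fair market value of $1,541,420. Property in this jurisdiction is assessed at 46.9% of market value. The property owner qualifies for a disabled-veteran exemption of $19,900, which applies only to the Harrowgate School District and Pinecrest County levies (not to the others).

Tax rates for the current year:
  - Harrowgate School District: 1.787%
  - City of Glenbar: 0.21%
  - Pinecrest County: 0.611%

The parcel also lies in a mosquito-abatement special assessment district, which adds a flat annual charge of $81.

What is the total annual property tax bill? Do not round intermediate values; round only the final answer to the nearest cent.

$18,457.71

Assessed value = $1,541,420 × 0.469 = $722,925.98
Harrowgate School District: ($722,925.98 − $19,900) × 0.01787 = $703,025.98 × 0.01787 = $12,563.0742626
City of Glenbar: $722,925.98 × 0.0021 = $1,518.144558
Pinecrest County: ($722,925.98 − $19,900) × 0.00611 = $703,025.98 × 0.00611 = $4,295.4887378
Levies subtotal = $18,376.7075584
Total = $18,376.7075584 + $81 = $18,457.7075584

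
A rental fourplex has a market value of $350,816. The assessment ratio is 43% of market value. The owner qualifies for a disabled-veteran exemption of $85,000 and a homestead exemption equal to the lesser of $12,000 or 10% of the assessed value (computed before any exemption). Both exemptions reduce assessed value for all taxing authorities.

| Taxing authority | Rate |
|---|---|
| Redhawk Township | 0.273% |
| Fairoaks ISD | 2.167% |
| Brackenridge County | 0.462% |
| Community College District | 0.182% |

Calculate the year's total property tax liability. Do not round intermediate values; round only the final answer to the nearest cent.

Assessed value = $350,816 × 0.43 = $150,850.88
Homestead exemption = min($12,000, 10% × $150,850.88) = min($12,000, $15,085.088) = $12,000 (dollar cap binds)
Taxable value = $150,850.88 − $85,000 − $12,000 = $53,850.88
Redhawk Township: $53,850.88 × 0.00273 = $147.0129024
Fairoaks ISD: $53,850.88 × 0.02167 = $1,166.9485696
Brackenridge County: $53,850.88 × 0.00462 = $248.7910656
Community College District: $53,850.88 × 0.00182 = $98.0086016
Total = $1,660.7611392

$1,660.76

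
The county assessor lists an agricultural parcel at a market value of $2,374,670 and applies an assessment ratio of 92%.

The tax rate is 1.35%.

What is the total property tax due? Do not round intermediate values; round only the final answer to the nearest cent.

Assessed value = $2,374,670 × 0.92 = $2,184,696.4
Tax = $2,184,696.4 × 0.0135 = $29,493.4014

$29,493.40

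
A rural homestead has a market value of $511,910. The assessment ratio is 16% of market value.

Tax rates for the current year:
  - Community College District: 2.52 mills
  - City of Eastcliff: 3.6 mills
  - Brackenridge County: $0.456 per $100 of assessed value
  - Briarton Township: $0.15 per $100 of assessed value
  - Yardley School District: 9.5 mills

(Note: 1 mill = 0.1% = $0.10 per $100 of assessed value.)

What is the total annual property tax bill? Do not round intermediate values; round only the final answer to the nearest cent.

$1,775.71

Assessed value = $511,910 × 0.16 = $81,905.6
Community College District: $81,905.6 × 0.00252 = $206.402112
City of Eastcliff: $81,905.6 × 0.0036 = $294.86016
Brackenridge County: $81,905.6 × 0.00456 = $373.489536
Briarton Township: $81,905.6 × 0.0015 = $122.8584
Yardley School District: $81,905.6 × 0.0095 = $778.1032
Total = $1,775.713408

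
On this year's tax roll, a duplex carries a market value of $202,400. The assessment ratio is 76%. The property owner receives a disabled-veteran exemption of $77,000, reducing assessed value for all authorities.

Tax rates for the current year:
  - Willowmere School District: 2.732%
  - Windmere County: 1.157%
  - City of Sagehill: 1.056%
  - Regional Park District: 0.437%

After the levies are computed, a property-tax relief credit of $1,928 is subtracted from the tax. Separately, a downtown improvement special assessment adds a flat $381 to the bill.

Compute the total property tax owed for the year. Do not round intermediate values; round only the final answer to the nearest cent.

$2,587.67

Assessed value = $202,400 × 0.76 = $153,824
Taxable value = $153,824 − $77,000 = $76,824
Willowmere School District: $76,824 × 0.02732 = $2,098.83168
Windmere County: $76,824 × 0.01157 = $888.85368
City of Sagehill: $76,824 × 0.01056 = $811.26144
Regional Park District: $76,824 × 0.00437 = $335.72088
Levies subtotal = $4,134.66768
After credit = $4,134.66768 − $1,928 = $2,206.66768
Total = $2,206.66768 + $381 = $2,587.66768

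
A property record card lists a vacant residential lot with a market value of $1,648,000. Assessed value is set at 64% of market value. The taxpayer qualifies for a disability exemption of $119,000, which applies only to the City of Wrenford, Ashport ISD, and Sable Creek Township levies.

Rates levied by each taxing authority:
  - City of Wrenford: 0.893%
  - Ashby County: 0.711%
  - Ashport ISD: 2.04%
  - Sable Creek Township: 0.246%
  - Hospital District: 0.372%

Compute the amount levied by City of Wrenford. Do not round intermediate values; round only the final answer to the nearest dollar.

Assessed value = $1,648,000 × 0.64 = $1,054,720
City of Wrenford taxable value = $1,054,720 − $119,000 = $935,720
City of Wrenford levy = $935,720 × 0.00893 = $8,355.9796

$8,356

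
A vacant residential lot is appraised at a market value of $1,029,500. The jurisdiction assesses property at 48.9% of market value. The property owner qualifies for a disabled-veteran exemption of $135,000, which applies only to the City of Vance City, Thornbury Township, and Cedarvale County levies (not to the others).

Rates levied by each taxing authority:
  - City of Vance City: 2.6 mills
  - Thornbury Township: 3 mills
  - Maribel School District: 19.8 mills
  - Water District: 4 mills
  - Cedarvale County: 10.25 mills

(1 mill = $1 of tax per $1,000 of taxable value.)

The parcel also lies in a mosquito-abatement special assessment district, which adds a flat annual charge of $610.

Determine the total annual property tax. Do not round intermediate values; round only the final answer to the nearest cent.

Assessed value = $1,029,500 × 0.489 = $503,425.5
City of Vance City: ($503,425.5 − $135,000) × 0.0026 = $368,425.5 × 0.0026 = $957.9063
Thornbury Township: ($503,425.5 − $135,000) × 0.003 = $368,425.5 × 0.003 = $1,105.2765
Maribel School District: $503,425.5 × 0.0198 = $9,967.8249
Water District: $503,425.5 × 0.004 = $2,013.702
Cedarvale County: ($503,425.5 − $135,000) × 0.01025 = $368,425.5 × 0.01025 = $3,776.361375
Levies subtotal = $17,821.071075
Total = $17,821.071075 + $610 = $18,431.071075

$18,431.07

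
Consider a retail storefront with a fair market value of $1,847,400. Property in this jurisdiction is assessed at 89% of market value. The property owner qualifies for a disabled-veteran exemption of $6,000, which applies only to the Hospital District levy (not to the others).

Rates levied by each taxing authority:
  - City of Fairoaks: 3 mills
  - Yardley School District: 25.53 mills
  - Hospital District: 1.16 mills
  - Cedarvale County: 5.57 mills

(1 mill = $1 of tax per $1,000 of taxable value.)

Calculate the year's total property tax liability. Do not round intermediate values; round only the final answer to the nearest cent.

$57,967.04

Assessed value = $1,847,400 × 0.89 = $1,644,186
City of Fairoaks: $1,644,186 × 0.003 = $4,932.558
Yardley School District: $1,644,186 × 0.02553 = $41,976.06858
Hospital District: ($1,644,186 − $6,000) × 0.00116 = $1,638,186 × 0.00116 = $1,900.29576
Cedarvale County: $1,644,186 × 0.00557 = $9,158.11602
Total = $57,967.03836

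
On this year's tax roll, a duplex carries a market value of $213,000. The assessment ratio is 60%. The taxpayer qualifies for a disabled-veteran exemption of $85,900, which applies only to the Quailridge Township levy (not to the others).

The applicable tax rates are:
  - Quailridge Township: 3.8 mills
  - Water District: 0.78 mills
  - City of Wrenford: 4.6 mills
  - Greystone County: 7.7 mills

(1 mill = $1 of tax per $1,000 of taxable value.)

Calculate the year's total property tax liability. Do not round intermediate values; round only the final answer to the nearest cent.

$1,830.84

Assessed value = $213,000 × 0.6 = $127,800
Quailridge Township: ($127,800 − $85,900) × 0.0038 = $41,900 × 0.0038 = $159.22
Water District: $127,800 × 0.00078 = $99.684
City of Wrenford: $127,800 × 0.0046 = $587.88
Greystone County: $127,800 × 0.0077 = $984.06
Total = $1,830.844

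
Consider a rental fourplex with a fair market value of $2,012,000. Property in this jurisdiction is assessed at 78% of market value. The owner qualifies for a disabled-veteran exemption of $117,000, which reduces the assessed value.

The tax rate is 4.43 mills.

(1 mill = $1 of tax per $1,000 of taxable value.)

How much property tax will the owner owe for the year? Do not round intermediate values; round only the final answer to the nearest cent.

$6,433.95

Assessed value = $2,012,000 × 0.78 = $1,569,360
Taxable value = $1,569,360 − $117,000 = $1,452,360
Tax = $1,452,360 × 0.00443 = $6,433.9548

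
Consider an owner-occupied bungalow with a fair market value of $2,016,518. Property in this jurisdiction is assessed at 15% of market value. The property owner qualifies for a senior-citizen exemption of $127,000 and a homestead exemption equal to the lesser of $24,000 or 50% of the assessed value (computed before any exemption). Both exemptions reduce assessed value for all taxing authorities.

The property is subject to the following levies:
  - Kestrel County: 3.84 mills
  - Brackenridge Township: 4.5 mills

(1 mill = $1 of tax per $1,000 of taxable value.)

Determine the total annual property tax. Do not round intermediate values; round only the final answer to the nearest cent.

$1,263.32

Assessed value = $2,016,518 × 0.15 = $302,477.7
Homestead exemption = min($24,000, 50% × $302,477.7) = min($24,000, $151,238.85) = $24,000 (dollar cap binds)
Taxable value = $302,477.7 − $127,000 − $24,000 = $151,477.7
Kestrel County: $151,477.7 × 0.00384 = $581.674368
Brackenridge Township: $151,477.7 × 0.0045 = $681.64965
Total = $1,263.324018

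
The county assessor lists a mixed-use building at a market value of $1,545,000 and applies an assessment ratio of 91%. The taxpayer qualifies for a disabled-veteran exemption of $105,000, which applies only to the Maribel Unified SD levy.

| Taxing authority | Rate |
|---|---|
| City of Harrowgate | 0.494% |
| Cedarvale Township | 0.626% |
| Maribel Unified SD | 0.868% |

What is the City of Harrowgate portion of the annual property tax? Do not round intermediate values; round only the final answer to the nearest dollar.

$6,945

Assessed value = $1,545,000 × 0.91 = $1,405,950
City of Harrowgate taxable value = $1,405,950 (exemption does not apply)
City of Harrowgate levy = $1,405,950 × 0.00494 = $6,945.393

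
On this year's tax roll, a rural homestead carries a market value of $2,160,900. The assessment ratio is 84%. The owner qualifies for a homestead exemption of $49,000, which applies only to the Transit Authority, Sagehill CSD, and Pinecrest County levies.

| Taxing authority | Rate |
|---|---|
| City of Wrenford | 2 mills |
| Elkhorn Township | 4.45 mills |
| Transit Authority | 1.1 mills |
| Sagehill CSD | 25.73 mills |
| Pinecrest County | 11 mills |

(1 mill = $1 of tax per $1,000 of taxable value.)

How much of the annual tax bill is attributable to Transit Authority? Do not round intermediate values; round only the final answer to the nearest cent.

Assessed value = $2,160,900 × 0.84 = $1,815,156
Transit Authority taxable value = $1,815,156 − $49,000 = $1,766,156
Transit Authority levy = $1,766,156 × 0.0011 = $1,942.7716

$1,942.77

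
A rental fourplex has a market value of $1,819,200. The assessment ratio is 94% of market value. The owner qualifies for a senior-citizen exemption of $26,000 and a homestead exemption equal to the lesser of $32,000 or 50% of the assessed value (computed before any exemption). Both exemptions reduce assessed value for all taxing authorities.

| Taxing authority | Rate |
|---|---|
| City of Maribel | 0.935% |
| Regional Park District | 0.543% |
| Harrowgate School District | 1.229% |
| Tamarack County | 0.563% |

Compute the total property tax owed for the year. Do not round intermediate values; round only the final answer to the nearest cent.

Assessed value = $1,819,200 × 0.94 = $1,710,048
Homestead exemption = min($32,000, 50% × $1,710,048) = min($32,000, $855,024) = $32,000 (dollar cap binds)
Taxable value = $1,710,048 − $26,000 − $32,000 = $1,652,048
City of Maribel: $1,652,048 × 0.00935 = $15,446.6488
Regional Park District: $1,652,048 × 0.00543 = $8,970.62064
Harrowgate School District: $1,652,048 × 0.01229 = $20,303.66992
Tamarack County: $1,652,048 × 0.00563 = $9,301.03024
Total = $54,021.9696

$54,021.97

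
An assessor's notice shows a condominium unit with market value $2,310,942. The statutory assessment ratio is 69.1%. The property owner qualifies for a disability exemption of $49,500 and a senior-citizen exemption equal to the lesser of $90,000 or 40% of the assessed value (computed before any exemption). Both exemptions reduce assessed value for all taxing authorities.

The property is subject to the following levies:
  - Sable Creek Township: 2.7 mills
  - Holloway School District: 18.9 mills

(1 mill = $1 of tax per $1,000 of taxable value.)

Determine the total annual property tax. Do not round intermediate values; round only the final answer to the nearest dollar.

Assessed value = $2,310,942 × 0.691 = $1,596,860.922
Senior-citizen exemption = min($90,000, 40% × $1,596,860.922) = min($90,000, $638,744.3688) = $90,000 (dollar cap binds)
Taxable value = $1,596,860.922 − $49,500 − $90,000 = $1,457,360.922
Sable Creek Township: $1,457,360.922 × 0.0027 = $3,934.8744894
Holloway School District: $1,457,360.922 × 0.0189 = $27,544.1214258
Total = $31,478.9959152

$31,479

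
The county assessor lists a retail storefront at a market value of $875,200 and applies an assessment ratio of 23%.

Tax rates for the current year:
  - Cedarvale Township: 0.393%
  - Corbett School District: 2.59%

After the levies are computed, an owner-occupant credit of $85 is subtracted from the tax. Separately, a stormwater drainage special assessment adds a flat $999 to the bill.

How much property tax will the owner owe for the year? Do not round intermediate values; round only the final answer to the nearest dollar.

$6,919

Assessed value = $875,200 × 0.23 = $201,296
Cedarvale Township: $201,296 × 0.00393 = $791.09328
Corbett School District: $201,296 × 0.0259 = $5,213.5664
Levies subtotal = $6,004.65968
After credit = $6,004.65968 − $85 = $5,919.65968
Total = $5,919.65968 + $999 = $6,918.65968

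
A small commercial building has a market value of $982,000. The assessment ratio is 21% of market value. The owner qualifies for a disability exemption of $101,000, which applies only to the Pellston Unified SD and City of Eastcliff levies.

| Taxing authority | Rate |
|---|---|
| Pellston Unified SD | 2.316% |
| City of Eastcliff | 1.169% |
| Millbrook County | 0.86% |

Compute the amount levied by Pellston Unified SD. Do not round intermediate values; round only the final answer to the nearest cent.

Assessed value = $982,000 × 0.21 = $206,220
Pellston Unified SD taxable value = $206,220 − $101,000 = $105,220
Pellston Unified SD levy = $105,220 × 0.02316 = $2,436.8952

$2,436.90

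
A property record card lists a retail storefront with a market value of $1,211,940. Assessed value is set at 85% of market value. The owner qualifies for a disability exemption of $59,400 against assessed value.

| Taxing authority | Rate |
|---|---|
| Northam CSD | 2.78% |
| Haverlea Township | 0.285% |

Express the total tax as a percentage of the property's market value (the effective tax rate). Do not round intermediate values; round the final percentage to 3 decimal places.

2.455%

Assessed value = $1,211,940 × 0.85 = $1,030,149
Taxable value = $1,030,149 − $59,400 = $970,749
Northam CSD: $970,749 × 0.0278 = $26,986.8222
Haverlea Township: $970,749 × 0.00285 = $2,766.63465
Total tax = $29,753.45685
Effective rate = $29,753.45685 ÷ $1,211,940 = 2.455% of market value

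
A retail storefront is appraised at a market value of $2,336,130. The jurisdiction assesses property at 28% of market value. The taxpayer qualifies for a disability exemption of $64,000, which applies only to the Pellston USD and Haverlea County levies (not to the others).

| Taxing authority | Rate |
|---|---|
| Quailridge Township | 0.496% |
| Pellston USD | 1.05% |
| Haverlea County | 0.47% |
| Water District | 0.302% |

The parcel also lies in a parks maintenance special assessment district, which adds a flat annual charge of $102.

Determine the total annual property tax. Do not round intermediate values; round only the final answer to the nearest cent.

$14,291.62

Assessed value = $2,336,130 × 0.28 = $654,116.4
Quailridge Township: $654,116.4 × 0.00496 = $3,244.417344
Pellston USD: ($654,116.4 − $64,000) × 0.0105 = $590,116.4 × 0.0105 = $6,196.2222
Haverlea County: ($654,116.4 − $64,000) × 0.0047 = $590,116.4 × 0.0047 = $2,773.54708
Water District: $654,116.4 × 0.00302 = $1,975.431528
Levies subtotal = $14,189.618152
Total = $14,189.618152 + $102 = $14,291.618152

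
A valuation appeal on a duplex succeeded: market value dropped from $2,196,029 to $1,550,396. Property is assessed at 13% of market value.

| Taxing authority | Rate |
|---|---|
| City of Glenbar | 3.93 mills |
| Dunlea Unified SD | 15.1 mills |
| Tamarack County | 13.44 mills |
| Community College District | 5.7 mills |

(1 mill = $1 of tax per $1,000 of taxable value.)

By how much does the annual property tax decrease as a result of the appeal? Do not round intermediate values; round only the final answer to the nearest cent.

Old assessed value = $2,196,029 × 0.13 = $285,483.77
New assessed value = $1,550,396 × 0.13 = $201,551.48
Combined rate = 0.00393 + 0.0151 + 0.01344 + 0.0057 = 0.03817
Old tax = $285,483.77 × 0.03817 = $10,896.9155009
New tax = $201,551.48 × 0.03817 = $7,693.2199916
Reduction = $10,896.9155009 − $7,693.2199916 = $3,203.6955093

$3,203.70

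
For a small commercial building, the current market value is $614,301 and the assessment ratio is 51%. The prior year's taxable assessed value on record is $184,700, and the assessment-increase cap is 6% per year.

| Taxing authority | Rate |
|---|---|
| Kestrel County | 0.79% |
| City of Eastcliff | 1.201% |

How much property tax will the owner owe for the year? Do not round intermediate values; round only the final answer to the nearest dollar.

$3,898

Uncapped assessed value = $614,301 × 0.51 = $313,293.51
Cap limit = $184,700 × 1.06 = $195,782
Taxable assessed value = min($313,293.51, $195,782) = $195,782 (cap binds)
Kestrel County: $195,782 × 0.0079 = $1,546.6778
City of Eastcliff: $195,782 × 0.01201 = $2,351.34182
Total = $3,898.01962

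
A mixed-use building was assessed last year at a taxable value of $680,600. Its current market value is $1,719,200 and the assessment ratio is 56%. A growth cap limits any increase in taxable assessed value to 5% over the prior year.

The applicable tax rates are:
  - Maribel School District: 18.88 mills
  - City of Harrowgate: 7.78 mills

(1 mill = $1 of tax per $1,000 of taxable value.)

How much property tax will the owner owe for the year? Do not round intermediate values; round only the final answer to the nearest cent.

Uncapped assessed value = $1,719,200 × 0.56 = $962,752
Cap limit = $680,600 × 1.05 = $714,630
Taxable assessed value = min($962,752, $714,630) = $714,630 (cap binds)
Maribel School District: $714,630 × 0.01888 = $13,492.2144
City of Harrowgate: $714,630 × 0.00778 = $5,559.8214
Total = $19,052.0358

$19,052.04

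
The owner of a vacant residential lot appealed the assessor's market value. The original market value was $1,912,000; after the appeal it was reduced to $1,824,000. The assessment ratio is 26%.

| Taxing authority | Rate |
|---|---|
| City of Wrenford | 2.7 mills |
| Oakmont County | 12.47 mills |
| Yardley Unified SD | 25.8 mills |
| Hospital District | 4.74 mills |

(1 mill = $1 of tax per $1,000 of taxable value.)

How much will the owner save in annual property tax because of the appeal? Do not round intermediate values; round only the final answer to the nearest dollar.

$1,046

Old assessed value = $1,912,000 × 0.26 = $497,120
New assessed value = $1,824,000 × 0.26 = $474,240
Combined rate = 0.0027 + 0.01247 + 0.0258 + 0.00474 = 0.04571
Old tax = $497,120 × 0.04571 = $22,723.3552
New tax = $474,240 × 0.04571 = $21,677.5104
Reduction = $22,723.3552 − $21,677.5104 = $1,045.8448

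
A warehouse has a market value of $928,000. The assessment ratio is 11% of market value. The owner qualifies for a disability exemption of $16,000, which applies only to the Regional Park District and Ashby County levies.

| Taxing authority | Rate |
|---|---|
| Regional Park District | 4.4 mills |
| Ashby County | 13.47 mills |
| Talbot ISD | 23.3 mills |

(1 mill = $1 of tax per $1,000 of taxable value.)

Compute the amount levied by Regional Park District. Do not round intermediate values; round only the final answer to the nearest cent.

Assessed value = $928,000 × 0.11 = $102,080
Regional Park District taxable value = $102,080 − $16,000 = $86,080
Regional Park District levy = $86,080 × 0.0044 = $378.752

$378.75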